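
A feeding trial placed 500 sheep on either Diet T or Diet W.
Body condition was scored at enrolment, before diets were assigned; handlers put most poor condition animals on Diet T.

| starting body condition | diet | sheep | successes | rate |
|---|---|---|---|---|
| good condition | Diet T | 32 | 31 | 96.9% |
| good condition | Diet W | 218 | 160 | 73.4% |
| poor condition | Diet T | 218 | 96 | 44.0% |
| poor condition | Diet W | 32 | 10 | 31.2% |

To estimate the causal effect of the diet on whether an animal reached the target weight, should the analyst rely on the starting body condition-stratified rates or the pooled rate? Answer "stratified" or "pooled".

The stratified and pooled comparisons disagree (Diet T wins within each starting body condition; Diet W wins overall), so the answer turns on the causal role of starting body condition.
Starting body condition satisfies the back-door criterion: it is not a descendant of the diet, and it blocks the spurious path from diet to outcome. Adjusting for it (i.e., using the within-starting body condition rates) gives the causal effect.
Within each level — good condition: 96.9% vs 73.4%; poor condition: 44.0% vs 31.2% — Diet T is higher every time.

stratified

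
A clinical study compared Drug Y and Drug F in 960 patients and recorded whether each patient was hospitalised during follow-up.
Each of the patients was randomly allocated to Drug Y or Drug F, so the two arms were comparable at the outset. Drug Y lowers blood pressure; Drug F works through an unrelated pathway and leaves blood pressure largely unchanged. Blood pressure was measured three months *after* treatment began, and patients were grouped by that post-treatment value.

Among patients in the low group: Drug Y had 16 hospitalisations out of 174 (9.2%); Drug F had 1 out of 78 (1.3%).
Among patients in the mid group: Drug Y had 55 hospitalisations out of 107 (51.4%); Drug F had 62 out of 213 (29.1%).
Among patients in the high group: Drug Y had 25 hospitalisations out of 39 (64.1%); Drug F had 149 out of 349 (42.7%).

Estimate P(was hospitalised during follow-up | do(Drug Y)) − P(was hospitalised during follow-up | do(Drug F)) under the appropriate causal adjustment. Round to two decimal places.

Drug F is lower inside every blood pressure stratum but Drug Y is lower in aggregate. Whether to stratify depends on how blood pressure relates to the drug.
Blood pressure here is a post-treatment variable shaped by the drug; conditioning on it would introduce bias rather than remove it. The overall comparison is the causal one.
The causal difference is the pooled difference: 0.300 − 0.331 = -0.031.

-0.03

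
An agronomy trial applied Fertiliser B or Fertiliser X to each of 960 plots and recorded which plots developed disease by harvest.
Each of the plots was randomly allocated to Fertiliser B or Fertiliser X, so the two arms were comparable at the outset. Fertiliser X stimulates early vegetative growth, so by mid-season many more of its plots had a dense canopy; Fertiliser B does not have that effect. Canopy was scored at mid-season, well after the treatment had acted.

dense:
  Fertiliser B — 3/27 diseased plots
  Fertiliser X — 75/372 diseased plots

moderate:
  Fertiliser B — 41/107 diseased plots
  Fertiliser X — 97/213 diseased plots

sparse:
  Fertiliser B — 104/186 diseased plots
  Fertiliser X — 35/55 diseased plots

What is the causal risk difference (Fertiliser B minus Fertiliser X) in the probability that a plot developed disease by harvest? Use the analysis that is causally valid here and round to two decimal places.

+0.14

Mid-season canopy is downstream of the fertiliser. One should not condition on a consequence of treatment, so the overall rates are the right comparison.
The causal difference is the pooled difference: 0.463 − 0.323 = +0.139.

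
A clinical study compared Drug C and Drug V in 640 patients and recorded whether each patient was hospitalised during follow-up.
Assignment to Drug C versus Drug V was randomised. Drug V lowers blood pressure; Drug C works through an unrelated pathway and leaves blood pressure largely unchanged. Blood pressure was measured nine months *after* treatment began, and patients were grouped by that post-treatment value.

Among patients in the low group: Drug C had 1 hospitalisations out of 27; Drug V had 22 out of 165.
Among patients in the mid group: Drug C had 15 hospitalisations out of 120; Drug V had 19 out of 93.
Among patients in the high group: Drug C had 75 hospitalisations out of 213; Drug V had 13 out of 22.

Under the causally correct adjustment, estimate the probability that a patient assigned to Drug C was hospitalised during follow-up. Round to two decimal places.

0.25

Drug C is lower inside every blood pressure stratum but Drug V is lower in aggregate. Whether to stratify depends on how blood pressure relates to the drug.
The distribution of blood pressure is itself part of what the drug does — it is an intermediate outcome. Holding it fixed would remove that part of the effect; the total effect is the pooled difference.
So P(outcome | do(Drug C)) is just the pooled rate for Drug C: 91/360 = 0.253.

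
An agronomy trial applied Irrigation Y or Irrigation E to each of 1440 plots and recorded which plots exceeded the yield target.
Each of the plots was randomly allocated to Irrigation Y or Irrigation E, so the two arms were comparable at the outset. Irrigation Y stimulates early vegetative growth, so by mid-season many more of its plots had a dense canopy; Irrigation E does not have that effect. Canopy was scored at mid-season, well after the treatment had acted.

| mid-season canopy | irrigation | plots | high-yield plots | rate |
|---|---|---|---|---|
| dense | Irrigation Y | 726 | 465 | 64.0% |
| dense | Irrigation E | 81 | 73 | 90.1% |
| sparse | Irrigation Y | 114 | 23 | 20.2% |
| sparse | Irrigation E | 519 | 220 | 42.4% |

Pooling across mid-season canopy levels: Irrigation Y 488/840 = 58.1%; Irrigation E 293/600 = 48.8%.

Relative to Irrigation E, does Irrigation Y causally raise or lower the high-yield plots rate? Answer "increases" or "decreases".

increases

The distribution of mid-season canopy is itself part of what the irrigation does — it is an intermediate outcome. Holding it fixed would remove that part of the effect; the total effect is the pooled difference.
Pooled: Irrigation Y 58.1% vs Irrigation E 48.8%; Irrigation Y is higher overall.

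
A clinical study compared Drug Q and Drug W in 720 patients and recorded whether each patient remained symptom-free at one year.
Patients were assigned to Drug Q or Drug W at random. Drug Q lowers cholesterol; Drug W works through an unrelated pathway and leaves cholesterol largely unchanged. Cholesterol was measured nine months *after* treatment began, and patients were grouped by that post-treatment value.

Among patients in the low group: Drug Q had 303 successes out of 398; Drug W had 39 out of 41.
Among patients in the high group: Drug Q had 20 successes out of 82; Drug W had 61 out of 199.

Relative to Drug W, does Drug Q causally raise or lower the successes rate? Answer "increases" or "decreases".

The distribution of cholesterol is itself part of what the drug does — it is an intermediate outcome. Holding it fixed would remove that part of the effect; the total effect is the pooled difference.
Pooled: Drug Q 67.3% vs Drug W 41.7%; Drug Q is higher overall.

increases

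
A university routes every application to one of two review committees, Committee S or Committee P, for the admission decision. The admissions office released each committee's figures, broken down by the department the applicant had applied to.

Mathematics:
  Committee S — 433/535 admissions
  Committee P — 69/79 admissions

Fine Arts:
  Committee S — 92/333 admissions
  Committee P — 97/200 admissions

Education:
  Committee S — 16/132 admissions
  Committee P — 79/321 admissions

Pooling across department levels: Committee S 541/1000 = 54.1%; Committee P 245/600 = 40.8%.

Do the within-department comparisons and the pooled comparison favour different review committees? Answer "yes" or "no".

Within each department level (Mathematics 80.9% vs 87.3%; Fine Arts 27.6% vs 48.5%; Education 12.1% vs 24.6%), Committee P has the higher rate every time. Pooled: 54.1% vs 40.8% — Committee S has the higher rate overall. The two comparisons disagree.

yes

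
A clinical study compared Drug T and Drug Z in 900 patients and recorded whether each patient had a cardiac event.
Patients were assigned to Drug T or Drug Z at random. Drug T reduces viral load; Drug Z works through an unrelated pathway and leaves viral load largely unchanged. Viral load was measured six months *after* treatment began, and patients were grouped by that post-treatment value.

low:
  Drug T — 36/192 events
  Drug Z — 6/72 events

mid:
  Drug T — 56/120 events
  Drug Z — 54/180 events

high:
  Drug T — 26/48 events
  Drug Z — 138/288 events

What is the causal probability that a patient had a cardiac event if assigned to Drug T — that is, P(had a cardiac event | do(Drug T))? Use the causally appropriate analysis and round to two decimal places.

Viral load here is a post-treatment variable shaped by the drug; conditioning on it would introduce bias rather than remove it. The overall comparison is the causal one.
So P(outcome | do(Drug T)) is just the pooled rate for Drug T: 118/360 = 0.328.

0.33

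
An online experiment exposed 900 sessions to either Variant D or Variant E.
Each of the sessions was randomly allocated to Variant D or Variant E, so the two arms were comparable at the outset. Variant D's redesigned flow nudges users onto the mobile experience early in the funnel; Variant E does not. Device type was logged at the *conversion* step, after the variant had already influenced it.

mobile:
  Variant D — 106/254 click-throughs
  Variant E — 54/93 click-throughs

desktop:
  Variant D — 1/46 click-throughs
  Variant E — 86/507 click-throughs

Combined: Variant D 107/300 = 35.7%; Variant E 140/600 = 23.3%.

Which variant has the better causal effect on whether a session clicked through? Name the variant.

Variant D

Stratifying would compare variants among sessions the variants themselves sorted into device type groups — a form of selection on an intermediate. The unconditioned pooled rates give the total causal effect.
Pooled: Variant D 35.7% vs Variant E 23.3%; Variant D is higher overall.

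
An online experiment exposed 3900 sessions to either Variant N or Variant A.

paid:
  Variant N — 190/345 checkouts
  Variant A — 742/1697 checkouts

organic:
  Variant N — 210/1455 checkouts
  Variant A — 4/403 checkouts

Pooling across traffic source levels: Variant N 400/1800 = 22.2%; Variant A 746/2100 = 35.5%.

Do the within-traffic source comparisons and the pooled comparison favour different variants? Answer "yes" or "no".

Within each traffic source level (paid 55.1% vs 43.7%; organic 14.4% vs 1.0%), Variant N has the higher rate every time. Pooled: 22.2% vs 35.5% — Variant A has the higher rate overall. The two comparisons disagree.

yes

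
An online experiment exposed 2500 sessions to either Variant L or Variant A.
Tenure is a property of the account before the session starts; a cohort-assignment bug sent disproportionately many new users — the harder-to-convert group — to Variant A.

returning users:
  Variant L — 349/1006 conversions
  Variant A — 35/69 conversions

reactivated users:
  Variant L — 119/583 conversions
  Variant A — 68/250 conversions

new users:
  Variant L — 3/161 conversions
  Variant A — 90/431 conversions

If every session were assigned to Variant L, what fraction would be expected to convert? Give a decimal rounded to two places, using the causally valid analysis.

The stratified and pooled comparisons disagree (Variant A wins within each user tenure; Variant L wins overall), so the answer turns on the causal role of user tenure.
Nothing the variant does changes user tenure; the imbalance is an allocation artefact. With user tenure also predicting the outcome, the pooled figure is confounded, and the within-stratum comparison is the causal one.
Standardising Variant L to the population user tenure mix: 0.430·349/1006 + 0.333·119/583 + 0.237·3/161 = 0.222.

0.22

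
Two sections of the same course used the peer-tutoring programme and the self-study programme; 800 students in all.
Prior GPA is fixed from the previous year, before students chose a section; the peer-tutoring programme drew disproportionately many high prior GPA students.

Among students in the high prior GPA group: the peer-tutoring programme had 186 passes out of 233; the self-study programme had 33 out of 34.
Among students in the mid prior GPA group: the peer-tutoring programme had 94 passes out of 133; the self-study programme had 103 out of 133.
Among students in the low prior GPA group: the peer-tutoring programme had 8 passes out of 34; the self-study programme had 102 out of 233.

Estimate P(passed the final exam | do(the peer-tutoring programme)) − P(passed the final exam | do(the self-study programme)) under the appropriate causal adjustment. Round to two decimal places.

-0.15

The prior GPA band-specific comparison favours the self-study programme throughout, but the pooled figures favour the peer-tutoring programme. The question is whether to condition on prior GPA band.
Prior GPA band satisfies the back-door criterion: it is not a descendant of the teaching method, and it blocks the spurious path from teaching method to outcome. Adjusting for it (i.e., using the within-prior GPA band rates) gives the causal effect.
Adjusting over the population distribution of prior GPA band: 0.334·(0.798−0.971) + 0.333·(0.707−0.774) + 0.334·(0.235−0.438) = -0.148.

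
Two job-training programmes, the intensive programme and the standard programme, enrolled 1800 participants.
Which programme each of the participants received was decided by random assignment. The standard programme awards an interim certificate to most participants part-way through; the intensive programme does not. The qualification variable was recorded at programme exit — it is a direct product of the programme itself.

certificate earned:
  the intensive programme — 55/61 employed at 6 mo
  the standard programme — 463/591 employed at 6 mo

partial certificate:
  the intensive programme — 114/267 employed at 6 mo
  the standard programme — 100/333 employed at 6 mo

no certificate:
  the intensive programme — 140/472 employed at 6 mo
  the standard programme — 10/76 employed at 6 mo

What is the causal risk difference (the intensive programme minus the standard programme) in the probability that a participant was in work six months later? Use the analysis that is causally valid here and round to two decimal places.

-0.19

Qualification attained during the programme lies on the pathway programme → qualification attained during the programme → outcome, so adjusting for it blocks the indirect effect. For the total causal effect of programme, use the unadjusted pooled rates.
The causal difference is the pooled difference: 0.386 − 0.573 = -0.187.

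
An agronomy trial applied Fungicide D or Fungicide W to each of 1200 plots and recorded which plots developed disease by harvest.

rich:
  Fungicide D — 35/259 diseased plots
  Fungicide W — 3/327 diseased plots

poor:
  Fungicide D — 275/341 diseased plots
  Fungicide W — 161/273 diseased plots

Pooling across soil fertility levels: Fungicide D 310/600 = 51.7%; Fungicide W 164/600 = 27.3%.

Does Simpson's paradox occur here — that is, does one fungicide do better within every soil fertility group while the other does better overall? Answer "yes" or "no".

Within each soil fertility level (rich 13.5% vs 0.9%; poor 80.6% vs 59.0%), Fungicide W has the lower rate every time. Pooled: 51.7% vs 27.3% — Fungicide W has the lower rate overall. They agree.

no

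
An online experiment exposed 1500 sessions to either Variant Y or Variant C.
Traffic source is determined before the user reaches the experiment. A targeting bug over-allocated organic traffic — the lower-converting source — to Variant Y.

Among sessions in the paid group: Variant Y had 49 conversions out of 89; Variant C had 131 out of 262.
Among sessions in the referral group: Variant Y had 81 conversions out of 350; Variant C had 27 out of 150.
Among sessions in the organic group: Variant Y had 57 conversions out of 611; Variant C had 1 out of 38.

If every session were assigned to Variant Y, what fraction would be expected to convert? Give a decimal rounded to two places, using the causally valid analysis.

Within every traffic source level Variant Y has the higher rate, yet pooled Variant C does — Simpson's reversal.
Here traffic source is a common cause — it drives both which variant a case falls under and the outcome. The crude comparison mixes populations; the stratum-specific rates are the causally relevant ones.
Standardising Variant Y to the population traffic source mix: 0.234·49/89 + 0.333·81/350 + 0.433·57/611 = 0.246.

0.25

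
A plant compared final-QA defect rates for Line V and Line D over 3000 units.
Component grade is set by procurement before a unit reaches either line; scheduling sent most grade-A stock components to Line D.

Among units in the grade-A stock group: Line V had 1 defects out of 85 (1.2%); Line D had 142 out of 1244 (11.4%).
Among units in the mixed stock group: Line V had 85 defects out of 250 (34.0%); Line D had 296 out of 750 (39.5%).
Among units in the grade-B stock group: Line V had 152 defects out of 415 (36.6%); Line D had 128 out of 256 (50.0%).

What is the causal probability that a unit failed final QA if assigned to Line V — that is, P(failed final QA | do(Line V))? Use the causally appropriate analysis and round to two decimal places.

The stratified and pooled comparisons disagree (Line V wins within each component grade; Line D wins overall), so the answer turns on the causal role of component grade.
Since component grade is a pre-existing factor (not a product of the line) and it affects the outcome on its own, it is a confounder. The stratified rates, not the pooled rate, identify the causal effect.
Standardising Line V to the population component grade mix: 0.443·1/85 + 0.333·85/250 + 0.224·152/415 = 0.200.

0.20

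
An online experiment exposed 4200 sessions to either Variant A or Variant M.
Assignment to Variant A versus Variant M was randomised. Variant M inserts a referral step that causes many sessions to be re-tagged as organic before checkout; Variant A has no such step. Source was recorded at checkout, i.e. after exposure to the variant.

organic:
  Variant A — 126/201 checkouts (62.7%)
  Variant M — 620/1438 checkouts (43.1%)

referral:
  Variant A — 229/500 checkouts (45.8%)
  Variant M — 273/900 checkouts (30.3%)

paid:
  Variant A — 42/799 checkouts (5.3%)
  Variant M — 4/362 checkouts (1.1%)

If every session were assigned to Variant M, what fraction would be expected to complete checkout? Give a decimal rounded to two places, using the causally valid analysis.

Because the variant influences traffic source, traffic source is a post-treatment mediator, not a confounder. Stratifying on it would bias the estimate; the causal effect is the crude pooled difference.
So P(outcome | do(Variant M)) is just the pooled rate for Variant M: 897/2700 = 0.332.

0.33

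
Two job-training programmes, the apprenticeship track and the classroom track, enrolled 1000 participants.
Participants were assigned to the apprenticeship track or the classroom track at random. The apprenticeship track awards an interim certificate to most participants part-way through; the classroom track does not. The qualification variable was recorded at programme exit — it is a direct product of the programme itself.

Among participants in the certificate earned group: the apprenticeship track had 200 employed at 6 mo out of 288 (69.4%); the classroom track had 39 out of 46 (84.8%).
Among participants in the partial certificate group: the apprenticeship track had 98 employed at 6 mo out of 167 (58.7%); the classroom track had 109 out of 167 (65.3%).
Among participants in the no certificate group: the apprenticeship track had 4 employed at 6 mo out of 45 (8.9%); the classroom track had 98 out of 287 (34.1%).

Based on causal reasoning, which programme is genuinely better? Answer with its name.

the apprenticeship track

Qualification attained during the programme is downstream of the programme. One should not condition on a consequence of treatment, so the overall rates are the right comparison.
Pooled: the apprenticeship track 60.4% vs the classroom track 49.2%; the apprenticeship track is higher overall.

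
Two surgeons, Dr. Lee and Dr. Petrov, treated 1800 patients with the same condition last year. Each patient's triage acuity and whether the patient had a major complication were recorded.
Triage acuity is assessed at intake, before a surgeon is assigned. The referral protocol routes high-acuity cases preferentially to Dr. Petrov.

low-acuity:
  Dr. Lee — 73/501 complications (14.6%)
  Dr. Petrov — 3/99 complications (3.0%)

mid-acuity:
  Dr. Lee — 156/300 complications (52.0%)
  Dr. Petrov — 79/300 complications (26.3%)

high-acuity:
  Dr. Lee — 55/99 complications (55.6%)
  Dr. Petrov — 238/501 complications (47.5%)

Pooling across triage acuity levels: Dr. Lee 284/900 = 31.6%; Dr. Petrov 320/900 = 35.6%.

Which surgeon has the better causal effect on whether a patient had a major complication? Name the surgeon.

Dr. Petrov

Within every triage acuity level Dr. Petrov has the lower rate, yet pooled Dr. Lee does — Simpson's reversal.
Triage acuity satisfies the back-door criterion: it is not a descendant of the surgeon, and it blocks the spurious path from surgeon to outcome. Adjusting for it (i.e., using the within-triage acuity rates) gives the causal effect.
Within each level — low-acuity: 14.6% vs 3.0%; mid-acuity: 52.0% vs 26.3%; high-acuity: 55.6% vs 47.5% — Dr. Petrov is lower every time.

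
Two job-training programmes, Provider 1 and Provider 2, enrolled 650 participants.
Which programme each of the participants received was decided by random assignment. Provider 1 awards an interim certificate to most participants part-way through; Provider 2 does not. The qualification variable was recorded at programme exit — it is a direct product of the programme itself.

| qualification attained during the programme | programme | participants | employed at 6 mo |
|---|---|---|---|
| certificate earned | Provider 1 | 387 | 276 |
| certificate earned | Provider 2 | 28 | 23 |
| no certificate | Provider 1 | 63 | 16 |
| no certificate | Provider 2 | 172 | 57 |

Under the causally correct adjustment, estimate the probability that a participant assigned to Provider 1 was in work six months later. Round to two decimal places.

0.65

The distribution of qualification attained during the programme is itself part of what the programme does — it is an intermediate outcome. Holding it fixed would remove that part of the effect; the total effect is the pooled difference.
So P(outcome | do(Provider 1)) is just the pooled rate for Provider 1: 292/450 = 0.649.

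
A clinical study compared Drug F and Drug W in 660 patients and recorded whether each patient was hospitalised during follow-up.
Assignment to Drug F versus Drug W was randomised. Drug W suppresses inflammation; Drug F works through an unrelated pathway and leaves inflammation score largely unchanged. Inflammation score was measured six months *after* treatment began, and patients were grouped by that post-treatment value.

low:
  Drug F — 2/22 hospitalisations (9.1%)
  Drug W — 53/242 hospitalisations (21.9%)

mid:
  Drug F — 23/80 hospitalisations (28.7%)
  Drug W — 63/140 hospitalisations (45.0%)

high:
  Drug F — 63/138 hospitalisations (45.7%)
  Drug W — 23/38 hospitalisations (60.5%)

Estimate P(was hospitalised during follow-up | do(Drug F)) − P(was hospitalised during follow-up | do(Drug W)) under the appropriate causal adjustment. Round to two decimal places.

Drug F is lower inside every inflammation score stratum but Drug W is lower in aggregate. Whether to stratify depends on how inflammation score relates to the drug.
Inflammation score lies on the pathway drug → inflammation score → outcome, so adjusting for it blocks the indirect effect. For the total causal effect of drug, use the unadjusted pooled rates.
The causal difference is the pooled difference: 0.367 − 0.331 = +0.036.

+0.04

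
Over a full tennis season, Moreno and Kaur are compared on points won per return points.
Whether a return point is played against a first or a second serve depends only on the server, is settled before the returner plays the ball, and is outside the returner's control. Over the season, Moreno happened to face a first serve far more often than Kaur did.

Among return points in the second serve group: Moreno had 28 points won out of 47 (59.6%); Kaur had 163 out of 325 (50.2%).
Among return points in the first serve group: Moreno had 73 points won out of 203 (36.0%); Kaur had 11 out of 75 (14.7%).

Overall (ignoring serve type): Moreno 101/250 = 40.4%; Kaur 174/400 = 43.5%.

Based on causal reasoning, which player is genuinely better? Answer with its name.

Moreno is higher inside every serve type stratum but Kaur is higher in aggregate. Whether to stratify depends on how serve type relates to the player.
Serve type satisfies the back-door criterion: it is not a descendant of the player, and it blocks the spurious path from player to outcome. Adjusting for it (i.e., using the within-serve type rates) gives the causal effect.
Within each level — second serve: 59.6% vs 50.2%; first serve: 36.0% vs 14.7% — Moreno is higher every time.

Moreno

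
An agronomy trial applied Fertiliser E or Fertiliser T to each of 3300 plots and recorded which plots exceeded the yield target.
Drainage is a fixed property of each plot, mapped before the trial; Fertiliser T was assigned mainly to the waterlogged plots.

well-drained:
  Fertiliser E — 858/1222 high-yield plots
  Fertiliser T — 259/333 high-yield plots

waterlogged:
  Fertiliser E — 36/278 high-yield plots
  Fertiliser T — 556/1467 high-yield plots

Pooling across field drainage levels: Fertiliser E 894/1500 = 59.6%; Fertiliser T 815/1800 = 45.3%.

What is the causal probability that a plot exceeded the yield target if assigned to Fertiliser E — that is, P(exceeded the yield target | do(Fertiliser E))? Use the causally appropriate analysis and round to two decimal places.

0.40

Here field drainage is a common cause — it drives both which fertiliser a case falls under and the outcome. The crude comparison mixes populations; the stratum-specific rates are the causally relevant ones.
Standardising Fertiliser E to the population field drainage mix: 0.471·858/1222 + 0.529·36/278 = 0.399.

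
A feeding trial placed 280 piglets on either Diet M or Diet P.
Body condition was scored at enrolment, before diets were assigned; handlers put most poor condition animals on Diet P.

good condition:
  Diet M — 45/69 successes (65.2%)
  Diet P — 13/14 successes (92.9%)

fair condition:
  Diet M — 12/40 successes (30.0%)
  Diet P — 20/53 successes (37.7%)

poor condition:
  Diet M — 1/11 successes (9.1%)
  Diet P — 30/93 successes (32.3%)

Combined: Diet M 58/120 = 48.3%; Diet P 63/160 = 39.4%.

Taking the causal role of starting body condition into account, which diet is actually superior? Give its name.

Diet P

Nothing the diet does changes starting body condition; the imbalance is an allocation artefact. With starting body condition also predicting the outcome, the pooled figure is confounded, and the within-stratum comparison is the causal one.
Within each level — good condition: 65.2% vs 92.9%; fair condition: 30.0% vs 37.7%; poor condition: 9.1% vs 32.3% — Diet P is higher every time.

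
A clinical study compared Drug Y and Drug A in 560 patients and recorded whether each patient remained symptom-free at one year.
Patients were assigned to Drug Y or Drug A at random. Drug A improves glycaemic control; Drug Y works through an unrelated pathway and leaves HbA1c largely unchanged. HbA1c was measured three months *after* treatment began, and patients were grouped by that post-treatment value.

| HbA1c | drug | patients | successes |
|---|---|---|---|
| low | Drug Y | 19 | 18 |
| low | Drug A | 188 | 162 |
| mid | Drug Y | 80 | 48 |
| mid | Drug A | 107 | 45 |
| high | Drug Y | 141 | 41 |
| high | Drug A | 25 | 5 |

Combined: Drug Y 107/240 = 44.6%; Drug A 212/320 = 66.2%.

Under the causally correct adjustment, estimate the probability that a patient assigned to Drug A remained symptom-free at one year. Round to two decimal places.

Within every HbA1c level Drug Y has the higher rate, yet pooled Drug A does — Simpson's reversal.
The distribution of HbA1c is itself part of what the drug does — it is an intermediate outcome. Holding it fixed would remove that part of the effect; the total effect is the pooled difference.
So P(outcome | do(Drug A)) is just the pooled rate for Drug A: 212/320 = 0.662.

0.66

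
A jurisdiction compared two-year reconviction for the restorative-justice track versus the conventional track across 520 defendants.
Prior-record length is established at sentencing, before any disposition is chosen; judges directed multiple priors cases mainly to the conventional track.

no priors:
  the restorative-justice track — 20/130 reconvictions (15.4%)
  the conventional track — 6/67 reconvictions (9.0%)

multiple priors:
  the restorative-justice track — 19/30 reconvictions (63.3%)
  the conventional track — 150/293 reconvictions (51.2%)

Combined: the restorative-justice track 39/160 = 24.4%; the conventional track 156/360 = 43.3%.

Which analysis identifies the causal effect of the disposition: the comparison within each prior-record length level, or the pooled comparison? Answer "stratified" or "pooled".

stratified

The prior-record length-specific comparison favours the conventional track throughout, but the pooled figures favour the restorative-justice track. The question is whether to condition on prior-record length.
The imbalance in prior-record length arose from how defendants were allocated, not from anything the disposition did; and prior-record length independently affects the outcome. The pooled gap is confounded — condition on prior-record length.
Within each level — no priors: 15.4% vs 9.0%; multiple priors: 63.3% vs 51.2% — the conventional track is lower every time.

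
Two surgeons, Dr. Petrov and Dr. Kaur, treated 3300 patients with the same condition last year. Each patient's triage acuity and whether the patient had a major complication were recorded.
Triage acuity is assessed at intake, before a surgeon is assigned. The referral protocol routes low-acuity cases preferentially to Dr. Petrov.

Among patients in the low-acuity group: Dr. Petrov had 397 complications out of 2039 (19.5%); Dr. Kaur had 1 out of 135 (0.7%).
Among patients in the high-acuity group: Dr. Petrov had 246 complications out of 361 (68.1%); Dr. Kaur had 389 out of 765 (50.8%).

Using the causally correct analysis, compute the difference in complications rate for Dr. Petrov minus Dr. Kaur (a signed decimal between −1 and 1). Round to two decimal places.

+0.18

Triage acuity differs across surgeons for reasons unrelated to any effect of the surgeon itself, and it separately predicts the outcome — a classic confounder. We must compare within triage acuity levels.
Adjusting over the population distribution of triage acuity: 0.659·(0.195−0.007) + 0.341·(0.681−0.508) = +0.182.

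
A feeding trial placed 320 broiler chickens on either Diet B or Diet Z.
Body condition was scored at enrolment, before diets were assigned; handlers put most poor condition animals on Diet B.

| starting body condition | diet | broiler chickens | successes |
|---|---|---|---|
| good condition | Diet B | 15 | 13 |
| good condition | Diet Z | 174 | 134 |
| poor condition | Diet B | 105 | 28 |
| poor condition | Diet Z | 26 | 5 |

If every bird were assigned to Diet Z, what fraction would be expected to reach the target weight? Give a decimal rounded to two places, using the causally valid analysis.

The starting body condition-specific comparison favours Diet B throughout, but the pooled figures favour Diet Z. The question is whether to condition on starting body condition.
Starting body condition satisfies the back-door criterion: it is not a descendant of the diet, and it blocks the spurious path from diet to outcome. Adjusting for it (i.e., using the within-starting body condition rates) gives the causal effect.
Standardising Diet Z to the population starting body condition mix: 0.591·134/174 + 0.409·5/26 = 0.534.

0.53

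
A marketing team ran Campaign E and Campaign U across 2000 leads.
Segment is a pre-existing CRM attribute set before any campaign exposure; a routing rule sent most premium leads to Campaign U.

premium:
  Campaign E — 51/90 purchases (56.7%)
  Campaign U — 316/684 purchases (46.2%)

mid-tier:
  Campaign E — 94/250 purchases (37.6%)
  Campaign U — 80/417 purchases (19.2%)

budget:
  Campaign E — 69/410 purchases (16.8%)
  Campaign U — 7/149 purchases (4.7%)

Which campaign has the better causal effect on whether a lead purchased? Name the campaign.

Campaign E

Here customer segment is a common cause — it drives both which campaign a case falls under and the outcome. The crude comparison mixes populations; the stratum-specific rates are the causally relevant ones.
Within each level — premium: 56.7% vs 46.2%; mid-tier: 37.6% vs 19.2%; budget: 16.8% vs 4.7% — Campaign E is higher every time.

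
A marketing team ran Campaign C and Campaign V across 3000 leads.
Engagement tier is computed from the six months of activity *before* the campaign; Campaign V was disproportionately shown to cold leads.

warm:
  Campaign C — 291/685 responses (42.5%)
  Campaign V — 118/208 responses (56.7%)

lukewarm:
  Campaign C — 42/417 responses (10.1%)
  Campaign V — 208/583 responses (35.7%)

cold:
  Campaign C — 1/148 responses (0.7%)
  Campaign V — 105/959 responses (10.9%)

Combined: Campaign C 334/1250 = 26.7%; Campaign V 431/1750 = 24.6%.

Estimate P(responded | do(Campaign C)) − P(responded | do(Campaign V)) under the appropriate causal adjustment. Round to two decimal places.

-0.17

Within every engagement tier level Campaign V has the higher rate, yet pooled Campaign C does — Simpson's reversal.
Nothing the campaign does changes engagement tier; the imbalance is an allocation artefact. With engagement tier also predicting the outcome, the pooled figure is confounded, and the within-stratum comparison is the causal one.
Adjusting over the population distribution of engagement tier: 0.298·(0.425−0.567) + 0.333·(0.101−0.357) + 0.369·(0.007−0.109) = -0.166.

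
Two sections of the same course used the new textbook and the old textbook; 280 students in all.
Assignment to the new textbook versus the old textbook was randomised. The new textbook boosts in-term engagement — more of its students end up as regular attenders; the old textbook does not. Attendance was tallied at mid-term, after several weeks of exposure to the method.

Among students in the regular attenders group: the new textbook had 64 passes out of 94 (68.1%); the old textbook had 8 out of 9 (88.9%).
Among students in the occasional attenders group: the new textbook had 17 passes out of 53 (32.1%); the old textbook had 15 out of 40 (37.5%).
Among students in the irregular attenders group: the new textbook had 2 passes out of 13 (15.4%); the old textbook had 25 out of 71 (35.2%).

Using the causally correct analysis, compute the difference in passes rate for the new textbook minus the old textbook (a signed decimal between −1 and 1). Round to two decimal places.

+0.12

Mid-term attendance is recorded after the teaching method and is itself shifted by it — it sits on the causal path from teaching method to outcome. Conditioning on a mediator would strip out part of the effect we want; the pooled comparison gives the total causal effect.
The causal difference is the pooled difference: 0.519 − 0.400 = +0.119.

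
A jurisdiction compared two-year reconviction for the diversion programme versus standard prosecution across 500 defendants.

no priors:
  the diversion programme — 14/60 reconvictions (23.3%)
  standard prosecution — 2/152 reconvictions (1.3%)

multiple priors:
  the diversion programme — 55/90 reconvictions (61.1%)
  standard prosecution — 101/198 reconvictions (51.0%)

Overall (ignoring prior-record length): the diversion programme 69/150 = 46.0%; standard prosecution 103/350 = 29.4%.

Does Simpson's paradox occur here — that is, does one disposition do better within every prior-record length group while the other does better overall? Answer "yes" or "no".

Within each prior-record length level (no priors 23.3% vs 1.3%; multiple priors 61.1% vs 51.0%), standard prosecution has the lower rate every time. Pooled: 46.0% vs 29.4% — standard prosecution has the lower rate overall. They agree.

no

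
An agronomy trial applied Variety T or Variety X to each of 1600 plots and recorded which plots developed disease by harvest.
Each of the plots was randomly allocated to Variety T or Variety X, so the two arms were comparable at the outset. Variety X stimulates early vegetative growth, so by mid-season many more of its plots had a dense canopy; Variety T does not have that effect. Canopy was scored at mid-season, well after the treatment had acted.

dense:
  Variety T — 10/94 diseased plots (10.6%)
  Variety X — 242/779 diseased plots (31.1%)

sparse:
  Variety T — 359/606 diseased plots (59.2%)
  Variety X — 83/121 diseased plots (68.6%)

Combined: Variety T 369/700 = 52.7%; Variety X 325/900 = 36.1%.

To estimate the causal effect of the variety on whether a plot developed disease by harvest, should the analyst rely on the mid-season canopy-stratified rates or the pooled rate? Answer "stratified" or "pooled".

The stratified and pooled comparisons disagree (Variety T wins within each mid-season canopy; Variety X wins overall), so the answer turns on the causal role of mid-season canopy.
Mid-season canopy is recorded after the variety and is itself shifted by it — it sits on the causal path from variety to outcome. Conditioning on a mediator would strip out part of the effect we want; the pooled comparison gives the total causal effect.
Pooled: Variety T 52.7% vs Variety X 36.1%; Variety X is lower overall.

pooled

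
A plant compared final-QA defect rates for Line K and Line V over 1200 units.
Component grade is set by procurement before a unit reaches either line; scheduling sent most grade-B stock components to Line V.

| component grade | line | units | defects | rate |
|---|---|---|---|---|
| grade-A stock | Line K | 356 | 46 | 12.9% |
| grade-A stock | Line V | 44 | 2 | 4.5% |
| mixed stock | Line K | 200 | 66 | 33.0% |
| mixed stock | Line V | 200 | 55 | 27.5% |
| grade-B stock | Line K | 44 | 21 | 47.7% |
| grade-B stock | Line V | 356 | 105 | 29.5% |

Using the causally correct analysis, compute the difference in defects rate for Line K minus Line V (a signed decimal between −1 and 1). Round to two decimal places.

Here component grade is a common cause — it drives both which line a case falls under and the outcome. The crude comparison mixes populations; the stratum-specific rates are the causally relevant ones.
Adjusting over the population distribution of component grade: 0.333·(0.129−0.045) + 0.333·(0.330−0.275) + 0.333·(0.477−0.295) = +0.107.

+0.11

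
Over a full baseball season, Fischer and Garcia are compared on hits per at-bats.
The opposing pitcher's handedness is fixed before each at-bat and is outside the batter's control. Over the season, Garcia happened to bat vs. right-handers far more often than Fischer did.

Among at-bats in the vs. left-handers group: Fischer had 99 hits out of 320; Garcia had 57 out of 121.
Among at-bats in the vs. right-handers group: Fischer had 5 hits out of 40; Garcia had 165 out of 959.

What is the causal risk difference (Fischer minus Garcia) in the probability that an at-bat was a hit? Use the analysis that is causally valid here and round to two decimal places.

The stratified and pooled comparisons disagree (Garcia wins within each pitcher handedness; Fischer wins overall), so the answer turns on the causal role of pitcher handedness.
Since pitcher handedness is a pre-existing factor (not a product of the player) and it affects the outcome on its own, it is a confounder. The stratified rates, not the pooled rate, identify the causal effect.
Adjusting over the population distribution of pitcher handedness: 0.306·(0.309−0.471) + 0.694·(0.125−0.172) = -0.082.

-0.08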